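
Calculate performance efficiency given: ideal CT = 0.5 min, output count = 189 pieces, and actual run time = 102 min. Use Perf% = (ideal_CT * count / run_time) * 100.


Formula: Performance = (Ideal CT * Total Count) / Run Time * 100
Ideal output time = 0.5 * 189 = 94.5 min
Performance = 94.5 / 102 * 100 = 92.6%

92.6%


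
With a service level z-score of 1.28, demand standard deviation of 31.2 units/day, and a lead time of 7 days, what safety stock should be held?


Formula: SS = z * sigma_d * sqrt(LT)
sqrt(LT) = sqrt(7) = 2.6458
SS = 1.28 * 31.2 * 2.6458
SS = 105.7 units

105.7 units


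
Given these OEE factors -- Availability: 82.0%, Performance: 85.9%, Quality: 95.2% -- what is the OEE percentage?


Formula: OEE = Availability * Performance * Quality / 10000
A * P = 82.0% * 85.9% / 100 = 70.44%
OEE = 70.44% * 95.2% / 100 = 67.1%

67.1%


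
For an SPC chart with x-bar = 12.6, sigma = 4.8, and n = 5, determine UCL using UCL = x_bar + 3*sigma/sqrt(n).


UCL = 12.6 + 3 * 4.8 / sqrt(5)

19.04


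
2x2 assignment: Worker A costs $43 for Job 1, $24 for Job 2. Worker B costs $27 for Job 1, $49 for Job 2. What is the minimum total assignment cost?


Option 1: A->1 + B->2 = $43 + $49 = $92
Option 2: A->2 + B->1 = $24 + $27 = $51
Min cost = min($92, $51) = $51

$51


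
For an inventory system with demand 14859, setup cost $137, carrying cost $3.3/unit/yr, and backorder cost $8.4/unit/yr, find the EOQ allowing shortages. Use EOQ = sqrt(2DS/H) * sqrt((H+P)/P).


Formula: EOQ* = sqrt(2DS/H) * sqrt((H+P)/P)
Base EOQ = sqrt(2*14859*137/3.3) = 1110.74 units
Correction = sqrt((3.3+8.4)/8.4) = 1.18019
EOQ* = 1110.74 * 1.18019 = 1310.9 units

1310.9 units


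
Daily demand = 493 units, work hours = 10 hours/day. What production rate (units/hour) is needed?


Formula: Production Rate = Daily Demand / Available Hours
Rate = 493 units/day / 10 hours/day
Rate = 49.3 units/hour

49.3 units/hour


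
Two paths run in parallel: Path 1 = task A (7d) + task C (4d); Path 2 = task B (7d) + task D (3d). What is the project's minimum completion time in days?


Path 1 = 7 + 4 = 11 days
Path 2 = 7 + 3 = 10 days
Duration = max(11, 10) = 11 days

11 days


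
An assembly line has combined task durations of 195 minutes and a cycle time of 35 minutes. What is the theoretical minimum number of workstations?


Formula: N_min = ceil(Sum of Task Times / Cycle Time)
N_min = ceil(195 min / 35 min) = ceil(5.5714)
N_min = 6 stations

6


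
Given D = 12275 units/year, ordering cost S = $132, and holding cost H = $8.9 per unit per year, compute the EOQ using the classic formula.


Formula: EOQ = sqrt(2 * D * S / H)
Numerator: 2 * 12275 * 132 = 3240600
2DS/H = 3240600 / 8.9 = 364112.4
EOQ = sqrt(364112.4) = 603.4 units

603.4 units


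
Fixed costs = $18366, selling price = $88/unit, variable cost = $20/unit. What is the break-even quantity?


Formula: BEQ = Fixed Costs / (Price - Variable Cost)
Contribution margin = $88 - $20 = $68/unit
BEQ = ceil($18366 / $68/unit) = ceil(270.09) = 271 units

271 units


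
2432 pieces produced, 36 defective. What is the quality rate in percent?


Formula: Quality Rate = Good Pieces / Total Pieces * 100
Good pieces = 2432 - 36 = 2396
QR = 2396 / 2432 * 100 = 98.5%

98.5%


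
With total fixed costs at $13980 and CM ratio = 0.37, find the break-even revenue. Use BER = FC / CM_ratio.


Formula: BER = Fixed Costs / Contribution Margin Ratio
BER = $13980 / 0.37
BER = $37783.78 (to the nearest cent)

$37783.78


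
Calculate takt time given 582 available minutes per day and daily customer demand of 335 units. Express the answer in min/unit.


Formula: Takt Time = Available Production Time / Customer Demand
Takt = 582 min/day / 335 units/day
Takt = 1.74 min/unit

1.74 min/unit


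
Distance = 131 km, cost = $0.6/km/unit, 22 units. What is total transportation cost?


TC = dist * cost * units = 131 * 0.6 * 22 = $1729.20

$1729.20


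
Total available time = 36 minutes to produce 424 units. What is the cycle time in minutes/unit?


Formula: CT = Available Time / Number of Units
CT = 36 min / 424 units
CT = 0.08 min/unit

0.08 min/unit


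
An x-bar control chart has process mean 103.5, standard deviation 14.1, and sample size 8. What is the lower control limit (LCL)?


LCL = 103.5 - 3 * 14.1 / sqrt(8)

88.54


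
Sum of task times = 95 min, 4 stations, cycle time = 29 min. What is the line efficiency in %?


Formula: Efficiency = Sum of Task Times / (N_stations * CT) * 100
Total station capacity = 4 stations * 29 min = 116 min
Efficiency = 95 / 116 * 100 = 81.9%

81.9%


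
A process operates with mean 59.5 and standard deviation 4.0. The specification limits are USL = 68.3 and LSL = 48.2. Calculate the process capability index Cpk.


Cpu = (68.3 - 59.5) / (3 * 4.0) = 0.73
Cpl = (59.5 - 48.2) / (3 * 4.0) = 0.94
Cpk = min(0.73, 0.94) = 0.73

0.73


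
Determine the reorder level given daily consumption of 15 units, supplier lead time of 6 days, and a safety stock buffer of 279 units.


Formula: ROP = (Daily Demand * Lead Time) + Safety Stock
Demand during lead time = 15 * 6 = 90 units
ROP = 90 + 279 = 369 units

369 units


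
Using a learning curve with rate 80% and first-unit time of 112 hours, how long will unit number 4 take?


Formula: T_n = T_1 * (learning_rate)^(log2(n)) where learning_rate = rate/100
Doublings = log2(4) = 2
T_n = 112 * 0.8^2
T_n = 112 * 0.64 = 71.7 hours

71.7 hours


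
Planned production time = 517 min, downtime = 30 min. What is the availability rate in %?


Formula: Availability = (Planned Time - Downtime) / Planned Time * 100
Uptime = 517 - 30 = 487 min
Availability = 487 / 517 * 100 = 94.2%

94.2%


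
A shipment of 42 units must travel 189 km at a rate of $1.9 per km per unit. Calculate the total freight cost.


TC = dist * cost * units = 189 * 1.9 * 42 = $15082.20

$15082.20


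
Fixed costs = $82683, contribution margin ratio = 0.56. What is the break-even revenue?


Formula: BER = Fixed Costs / Contribution Margin Ratio
BER = $82683 / 0.56
BER = $147648.21 (to the nearest cent)

$147648.21


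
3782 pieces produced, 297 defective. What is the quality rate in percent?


Formula: Quality Rate = Good Pieces / Total Pieces * 100
Good pieces = 3782 - 297 = 3485
QR = 3485 / 3782 * 100 = 92.1%

92.1%


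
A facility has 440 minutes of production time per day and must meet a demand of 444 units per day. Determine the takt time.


Formula: Takt Time = Available Production Time / Customer Demand
Takt = 440 min/day / 444 units/day
Takt = 0.99 min/unit

0.99 min/unit


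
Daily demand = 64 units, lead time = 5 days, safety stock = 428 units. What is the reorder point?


Formula: ROP = (Daily Demand * Lead Time) + Safety Stock
Demand during lead time = 64 * 5 = 320 units
ROP = 320 + 428 = 748 units

748 units


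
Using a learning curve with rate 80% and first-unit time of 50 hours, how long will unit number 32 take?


Formula: T_n = T_1 * (learning_rate)^(log2(n)) where learning_rate = rate/100
Doublings = log2(32) = 5
T_n = 50 * 0.8^5
T_n = 50 * 0.3277 = 16.4 hours

16.4 hours


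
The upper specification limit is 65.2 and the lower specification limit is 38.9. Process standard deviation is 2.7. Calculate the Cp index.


Cp = (65.2 - 38.9) / (6 * 2.7)

1.62


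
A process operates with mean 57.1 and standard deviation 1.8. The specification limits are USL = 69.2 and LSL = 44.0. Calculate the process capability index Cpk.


Cpu = (69.2 - 57.1) / (3 * 1.8) = 2.24
Cpl = (57.1 - 44.0) / (3 * 1.8) = 2.43
Cpk = min(2.24, 2.43) = 2.24

2.24


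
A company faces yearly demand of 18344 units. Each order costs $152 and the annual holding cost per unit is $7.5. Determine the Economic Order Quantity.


Formula: EOQ = sqrt(2 * D * S / H)
Numerator: 2 * 18344 * 152 = 5576576
2DS/H = 5576576 / 7.5 = 743543.5
EOQ = sqrt(743543.5) = 862.3 units

862.3 units


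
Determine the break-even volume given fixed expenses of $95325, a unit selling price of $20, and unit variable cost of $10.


Formula: BEQ = Fixed Costs / (Price - Variable Cost)
Contribution margin = $20 - $10 = $10/unit
BEQ = ceil($95325 / $10/unit) = ceil(9532.5) = 9533 units

9533 units


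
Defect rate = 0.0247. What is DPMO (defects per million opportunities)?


DPMO = defect_rate * 1000000 = 0.0247 * 1000000

24700


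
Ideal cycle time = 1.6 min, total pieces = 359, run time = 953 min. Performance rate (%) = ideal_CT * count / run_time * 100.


Formula: Performance = (Ideal CT * Total Count) / Run Time * 100
Ideal output time = 1.6 * 359 = 574.4 min
Performance = 574.4 / 953 * 100 = 60.3%

60.3%


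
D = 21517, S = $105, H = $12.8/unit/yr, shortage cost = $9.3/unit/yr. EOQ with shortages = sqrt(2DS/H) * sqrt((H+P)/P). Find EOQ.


Formula: EOQ* = sqrt(2DS/H) * sqrt((H+P)/P)
Base EOQ = sqrt(2*21517*105/12.8) = 594.15 units
Correction = sqrt((12.8+9.3)/9.3) = 1.54154
EOQ* = 594.15 * 1.54154 = 915.9 units

915.9 units


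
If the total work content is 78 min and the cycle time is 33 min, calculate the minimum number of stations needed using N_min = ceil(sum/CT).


Formula: N_min = ceil(Sum of Task Times / Cycle Time)
N_min = ceil(78 min / 33 min) = ceil(2.3636)
N_min = 3 stations

3


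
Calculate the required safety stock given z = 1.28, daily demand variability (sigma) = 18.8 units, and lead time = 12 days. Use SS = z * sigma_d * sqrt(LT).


Formula: SS = z * sigma_d * sqrt(LT)
sqrt(LT) = sqrt(12) = 3.4641
SS = 1.28 * 18.8 * 3.4641
SS = 83.4 units

83.4 units


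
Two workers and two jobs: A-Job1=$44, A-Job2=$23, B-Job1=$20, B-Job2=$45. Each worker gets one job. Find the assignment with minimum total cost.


Option 1: A->1 + B->2 = $44 + $45 = $89
Option 2: A->2 + B->1 = $23 + $20 = $43
Min cost = min($89, $43) = $43

$43


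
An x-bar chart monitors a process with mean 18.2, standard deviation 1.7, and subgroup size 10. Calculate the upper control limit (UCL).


UCL = 18.2 + 3 * 1.7 / sqrt(10)

19.81


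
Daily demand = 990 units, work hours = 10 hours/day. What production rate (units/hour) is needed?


Formula: Production Rate = Daily Demand / Available Hours
Rate = 990 units/day / 10 hours/day
Rate = 99.0 units/hour

99.0 units/hour


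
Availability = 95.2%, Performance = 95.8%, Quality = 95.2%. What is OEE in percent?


Formula: OEE = Availability * Performance * Quality / 10000
A * P = 95.2% * 95.8% / 100 = 91.2%
OEE = 91.2% * 95.2% / 100 = 86.8%

86.8%


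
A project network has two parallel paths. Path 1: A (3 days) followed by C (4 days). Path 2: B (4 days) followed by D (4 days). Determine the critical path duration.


Path 1 = 3 + 4 = 7 days
Path 2 = 4 + 4 = 8 days
Duration = max(7, 8) = 8 days

8 days


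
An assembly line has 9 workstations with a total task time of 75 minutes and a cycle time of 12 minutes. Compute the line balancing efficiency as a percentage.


Formula: Efficiency = Sum of Task Times / (N_stations * CT) * 100
Total station capacity = 9 stations * 12 min = 108 min
Efficiency = 75 / 108 * 100 = 69.4%

69.4%


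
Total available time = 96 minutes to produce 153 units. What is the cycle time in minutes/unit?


Formula: CT = Available Time / Number of Units
CT = 96 min / 153 units
CT = 0.63 min/unit

0.63 min/unit


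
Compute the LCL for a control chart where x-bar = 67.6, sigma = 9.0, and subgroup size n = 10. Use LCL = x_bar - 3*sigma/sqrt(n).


LCL = 67.6 - 3 * 9.0 / sqrt(10)

59.06


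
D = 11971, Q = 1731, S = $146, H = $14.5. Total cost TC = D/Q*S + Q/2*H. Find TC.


TC = 11971/1731 * 146 + 1731/2 * 14.5

$13559.44


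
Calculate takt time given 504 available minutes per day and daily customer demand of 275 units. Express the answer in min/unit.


Formula: Takt Time = Available Production Time / Customer Demand
Takt = 504 min/day / 275 units/day
Takt = 1.83 min/unit

1.83 min/unit


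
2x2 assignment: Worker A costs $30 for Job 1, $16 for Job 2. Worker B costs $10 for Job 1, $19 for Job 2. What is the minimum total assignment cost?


Option 1: A->1 + B->2 = $30 + $19 = $49
Option 2: A->2 + B->1 = $16 + $10 = $26
Min cost = min($49, $26) = $26

$26


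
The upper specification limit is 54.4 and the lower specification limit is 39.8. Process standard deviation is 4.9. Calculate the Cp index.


Cp = (54.4 - 39.8) / (6 * 4.9)

0.5


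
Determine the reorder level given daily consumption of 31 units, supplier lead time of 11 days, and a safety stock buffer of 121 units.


Formula: ROP = (Daily Demand * Lead Time) + Safety Stock
Demand during lead time = 31 * 11 = 341 units
ROP = 341 + 121 = 462 units

462 units


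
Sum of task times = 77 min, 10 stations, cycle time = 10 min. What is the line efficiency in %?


Formula: Efficiency = Sum of Task Times / (N_stations * CT) * 100
Total station capacity = 10 stations * 10 min = 100 min
Efficiency = 77 / 100 * 100 = 77.0%

77.0%


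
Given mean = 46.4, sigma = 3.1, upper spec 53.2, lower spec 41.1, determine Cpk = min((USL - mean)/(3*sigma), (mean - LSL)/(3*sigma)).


Cpu = (53.2 - 46.4) / (3 * 3.1) = 0.73
Cpl = (46.4 - 41.1) / (3 * 3.1) = 0.57
Cpk = min(0.73, 0.57) = 0.57

0.57


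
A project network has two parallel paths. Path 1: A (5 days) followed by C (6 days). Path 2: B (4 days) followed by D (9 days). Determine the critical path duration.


Path 1 = 5 + 6 = 11 days
Path 2 = 4 + 9 = 13 days
Duration = max(11, 13) = 13 days

13 days


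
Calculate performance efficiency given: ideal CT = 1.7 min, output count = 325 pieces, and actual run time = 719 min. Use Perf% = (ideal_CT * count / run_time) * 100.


Formula: Performance = (Ideal CT * Total Count) / Run Time * 100
Ideal output time = 1.7 * 325 = 552.5 min
Performance = 552.5 / 719 * 100 = 76.8%

76.8%


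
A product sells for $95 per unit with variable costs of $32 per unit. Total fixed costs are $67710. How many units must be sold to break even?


Formula: BEQ = Fixed Costs / (Price - Variable Cost)
Contribution margin = $95 - $32 = $63/unit
BEQ = ceil($67710 / $63/unit) = ceil(1074.76) = 1075 units

1075 units


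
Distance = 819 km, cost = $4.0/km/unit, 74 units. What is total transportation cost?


TC = dist * cost * units = 819 * 4.0 * 74 = $242424.00

$242424.00


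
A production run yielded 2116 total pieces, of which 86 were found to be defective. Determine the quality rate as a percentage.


Formula: Quality Rate = Good Pieces / Total Pieces * 100
Good pieces = 2116 - 86 = 2030
QR = 2030 / 2116 * 100 = 95.9%

95.9%


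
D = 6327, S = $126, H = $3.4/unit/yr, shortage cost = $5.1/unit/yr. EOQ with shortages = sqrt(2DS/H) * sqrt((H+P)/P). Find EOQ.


Formula: EOQ* = sqrt(2DS/H) * sqrt((H+P)/P)
Base EOQ = sqrt(2*6327*126/3.4) = 684.79 units
Correction = sqrt((3.4+5.1)/5.1) = 1.29099
EOQ* = 684.79 * 1.29099 = 884.1 units

884.1 units


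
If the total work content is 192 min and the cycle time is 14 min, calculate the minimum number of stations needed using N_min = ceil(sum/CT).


Formula: N_min = ceil(Sum of Task Times / Cycle Time)
N_min = ceil(192 min / 14 min) = ceil(13.7143)
N_min = 14 stations

14


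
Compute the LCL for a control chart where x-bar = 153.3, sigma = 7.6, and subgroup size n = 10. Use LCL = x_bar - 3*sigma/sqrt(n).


LCL = 153.3 - 3 * 7.6 / sqrt(10)

146.09


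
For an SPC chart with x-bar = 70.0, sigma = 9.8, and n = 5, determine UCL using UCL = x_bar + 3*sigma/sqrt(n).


UCL = 70.0 + 3 * 9.8 / sqrt(5)

83.15


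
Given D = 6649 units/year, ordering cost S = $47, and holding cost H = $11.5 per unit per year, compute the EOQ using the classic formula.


Formula: EOQ = sqrt(2 * D * S / H)
Numerator: 2 * 6649 * 47 = 625006
2DS/H = 625006 / 11.5 = 54348.3
EOQ = sqrt(54348.3) = 233.1 units

233.1 units


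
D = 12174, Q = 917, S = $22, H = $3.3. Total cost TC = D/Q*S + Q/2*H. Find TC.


TC = 12174/917 * 22 + 917/2 * 3.3

$1805.12


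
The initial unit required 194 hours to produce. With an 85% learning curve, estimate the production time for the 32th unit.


Formula: T_n = T_1 * (learning_rate)^(log2(n)) where learning_rate = rate/100
Doublings = log2(32) = 5
T_n = 194 * 0.85^5
T_n = 194 * 0.4437 = 86.1 hours

86.1 hours


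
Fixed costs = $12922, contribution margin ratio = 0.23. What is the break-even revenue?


Formula: BER = Fixed Costs / Contribution Margin Ratio
BER = $12922 / 0.23
BER = $56182.61 (to the nearest cent)

$56182.61


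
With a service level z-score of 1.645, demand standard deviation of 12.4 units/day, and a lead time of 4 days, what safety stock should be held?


Formula: SS = z * sigma_d * sqrt(LT)
sqrt(LT) = sqrt(4) = 2.0
SS = 1.645 * 12.4 * 2.0
SS = 40.8 units

40.8 units


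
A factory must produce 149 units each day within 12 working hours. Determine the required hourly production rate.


Formula: Production Rate = Daily Demand / Available Hours
Rate = 149 units/day / 12 hours/day
Rate = 12.4 units/hour

12.4 units/hour


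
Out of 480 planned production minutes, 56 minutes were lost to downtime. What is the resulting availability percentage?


Formula: Availability = (Planned Time - Downtime) / Planned Time * 100
Uptime = 480 - 56 = 424 min
Availability = 424 / 480 * 100 = 88.3%

88.3%


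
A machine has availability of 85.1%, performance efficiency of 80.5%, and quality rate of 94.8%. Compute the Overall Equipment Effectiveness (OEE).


Formula: OEE = Availability * Performance * Quality / 10000
A * P = 85.1% * 80.5% / 100 = 68.51%
OEE = 68.51% * 94.8% / 100 = 64.9%

64.9%


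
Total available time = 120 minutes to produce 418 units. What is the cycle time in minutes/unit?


Formula: CT = Available Time / Number of Units
CT = 120 min / 418 units
CT = 0.29 min/unit

0.29 min/unit


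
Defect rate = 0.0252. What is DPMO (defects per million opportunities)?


DPMO = defect_rate * 1000000 = 0.0252 * 1000000

25200


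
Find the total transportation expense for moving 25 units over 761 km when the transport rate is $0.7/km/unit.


TC = dist * cost * units = 761 * 0.7 * 25 = $13317.50

$13317.50


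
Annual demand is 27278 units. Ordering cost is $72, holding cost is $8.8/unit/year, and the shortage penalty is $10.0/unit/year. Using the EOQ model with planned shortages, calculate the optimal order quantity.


Formula: EOQ* = sqrt(2DS/H) * sqrt((H+P)/P)
Base EOQ = sqrt(2*27278*72/8.8) = 668.11 units
Correction = sqrt((8.8+10.0)/10.0) = 1.37113
EOQ* = 668.11 * 1.37113 = 916.1 units

916.1 units


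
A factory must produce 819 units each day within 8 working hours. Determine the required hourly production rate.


Formula: Production Rate = Daily Demand / Available Hours
Rate = 819 units/day / 8 hours/day
Rate = 102.4 units/hour

102.4 units/hour


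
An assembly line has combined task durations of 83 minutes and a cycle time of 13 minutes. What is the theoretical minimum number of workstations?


Formula: N_min = ceil(Sum of Task Times / Cycle Time)
N_min = ceil(83 min / 13 min) = ceil(6.3846)
N_min = 7 stations

7


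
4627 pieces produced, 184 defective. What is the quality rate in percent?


Formula: Quality Rate = Good Pieces / Total Pieces * 100
Good pieces = 4627 - 184 = 4443
QR = 4443 / 4627 * 100 = 96.0%

96.0%


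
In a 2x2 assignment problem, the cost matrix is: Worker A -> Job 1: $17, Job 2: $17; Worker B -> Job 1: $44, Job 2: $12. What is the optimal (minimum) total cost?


Option 1: A->1 + B->2 = $17 + $12 = $29
Option 2: A->2 + B->1 = $17 + $44 = $61
Min cost = min($29, $61) = $29

$29


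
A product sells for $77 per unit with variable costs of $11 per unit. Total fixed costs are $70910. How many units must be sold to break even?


Formula: BEQ = Fixed Costs / (Price - Variable Cost)
Contribution margin = $77 - $11 = $66/unit
BEQ = ceil($70910 / $66/unit) = ceil(1074.39) = 1075 units

1075 units


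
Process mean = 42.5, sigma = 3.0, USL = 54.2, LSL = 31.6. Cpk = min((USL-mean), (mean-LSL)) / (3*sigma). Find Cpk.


Cpu = (54.2 - 42.5) / (3 * 3.0) = 1.3
Cpl = (42.5 - 31.6) / (3 * 3.0) = 1.21
Cpk = min(1.3, 1.21) = 1.21

1.21


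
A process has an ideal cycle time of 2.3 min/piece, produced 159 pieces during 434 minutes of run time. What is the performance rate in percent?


Formula: Performance = (Ideal CT * Total Count) / Run Time * 100
Ideal output time = 2.3 * 159 = 365.7 min
Performance = 365.7 / 434 * 100 = 84.3%

84.3%


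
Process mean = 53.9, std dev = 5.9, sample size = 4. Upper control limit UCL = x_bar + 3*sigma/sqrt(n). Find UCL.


UCL = 53.9 + 3 * 5.9 / sqrt(4)

62.75


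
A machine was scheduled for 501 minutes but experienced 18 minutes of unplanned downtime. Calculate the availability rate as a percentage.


Formula: Availability = (Planned Time - Downtime) / Planned Time * 100
Uptime = 501 - 18 = 483 min
Availability = 483 / 501 * 100 = 96.4%

96.4%


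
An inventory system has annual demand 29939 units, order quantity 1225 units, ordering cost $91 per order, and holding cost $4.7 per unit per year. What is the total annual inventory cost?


TC = 29939/1225 * 91 + 1225/2 * 4.7

$5102.79


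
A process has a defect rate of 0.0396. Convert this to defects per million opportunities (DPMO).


DPMO = defect_rate * 1000000 = 0.0396 * 1000000

39600


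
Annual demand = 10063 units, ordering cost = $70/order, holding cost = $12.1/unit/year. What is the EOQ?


Formula: EOQ = sqrt(2 * D * S / H)
Numerator: 2 * 10063 * 70 = 1408820
2DS/H = 1408820 / 12.1 = 116431.4
EOQ = sqrt(116431.4) = 341.2 units

341.2 units


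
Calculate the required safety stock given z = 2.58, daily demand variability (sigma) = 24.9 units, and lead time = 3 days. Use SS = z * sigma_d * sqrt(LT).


Formula: SS = z * sigma_d * sqrt(LT)
sqrt(LT) = sqrt(3) = 1.7321
SS = 2.58 * 24.9 * 1.7321
SS = 111.3 units

111.3 units


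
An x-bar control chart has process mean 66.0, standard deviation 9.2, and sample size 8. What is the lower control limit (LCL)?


LCL = 66.0 - 3 * 9.2 / sqrt(8)

56.24


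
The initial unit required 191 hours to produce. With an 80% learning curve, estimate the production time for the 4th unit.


Formula: T_n = T_1 * (learning_rate)^(log2(n)) where learning_rate = rate/100
Doublings = log2(4) = 2
T_n = 191 * 0.8^2
T_n = 191 * 0.64 = 122.2 hours

122.2 hours


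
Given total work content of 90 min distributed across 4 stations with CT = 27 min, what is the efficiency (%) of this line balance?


Formula: Efficiency = Sum of Task Times / (N_stations * CT) * 100
Total station capacity = 4 stations * 27 min = 108 min
Efficiency = 90 / 108 * 100 = 83.3%

83.3%


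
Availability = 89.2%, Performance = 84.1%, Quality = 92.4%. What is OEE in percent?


Formula: OEE = Availability * Performance * Quality / 10000
A * P = 89.2% * 84.1% / 100 = 75.02%
OEE = 75.02% * 92.4% / 100 = 69.3%

69.3%


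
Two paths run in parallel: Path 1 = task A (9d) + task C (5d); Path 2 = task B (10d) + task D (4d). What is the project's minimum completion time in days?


Path 1 = 9 + 5 = 14 days
Path 2 = 10 + 4 = 14 days
Duration = max(14, 14) = 14 days

14 days


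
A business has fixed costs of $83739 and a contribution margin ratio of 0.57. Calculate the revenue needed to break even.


Formula: BER = Fixed Costs / Contribution Margin Ratio
BER = $83739 / 0.57
BER = $146910.53 (to the nearest cent)

$146910.53


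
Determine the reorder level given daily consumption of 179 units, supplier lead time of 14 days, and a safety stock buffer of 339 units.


Formula: ROP = (Daily Demand * Lead Time) + Safety Stock
Demand during lead time = 179 * 14 = 2506 units
ROP = 2506 + 339 = 2845 units

2845 units


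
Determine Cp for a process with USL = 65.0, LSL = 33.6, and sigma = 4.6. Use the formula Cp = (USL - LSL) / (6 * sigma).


Cp = (65.0 - 33.6) / (6 * 4.6)

1.14


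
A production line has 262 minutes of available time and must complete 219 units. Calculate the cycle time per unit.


Formula: CT = Available Time / Number of Units
CT = 262 min / 219 units
CT = 1.2 min/unit

1.2 min/unit


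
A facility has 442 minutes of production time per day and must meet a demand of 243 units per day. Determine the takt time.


Formula: Takt Time = Available Production Time / Customer Demand
Takt = 442 min/day / 243 units/day
Takt = 1.82 min/unit

1.82 min/unit


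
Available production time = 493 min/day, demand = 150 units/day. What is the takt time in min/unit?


Formula: Takt Time = Available Production Time / Customer Demand
Takt = 493 min/day / 150 units/day
Takt = 3.29 min/unit

3.29 min/unit


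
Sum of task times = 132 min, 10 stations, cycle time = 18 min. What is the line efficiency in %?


Formula: Efficiency = Sum of Task Times / (N_stations * CT) * 100
Total station capacity = 10 stations * 18 min = 180 min
Efficiency = 132 / 180 * 100 = 73.3%

73.3%


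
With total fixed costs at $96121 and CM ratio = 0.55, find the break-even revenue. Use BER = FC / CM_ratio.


Formula: BER = Fixed Costs / Contribution Margin Ratio
BER = $96121 / 0.55
BER = $174765.45 (to the nearest cent)

$174765.45


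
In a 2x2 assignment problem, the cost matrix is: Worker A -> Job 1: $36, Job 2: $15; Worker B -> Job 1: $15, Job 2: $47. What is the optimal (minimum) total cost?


Option 1: A->1 + B->2 = $36 + $47 = $83
Option 2: A->2 + B->1 = $15 + $15 = $30
Min cost = min($83, $30) = $30

$30


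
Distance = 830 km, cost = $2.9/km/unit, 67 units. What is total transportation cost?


TC = dist * cost * units = 830 * 2.9 * 67 = $161269.00

$161269.00


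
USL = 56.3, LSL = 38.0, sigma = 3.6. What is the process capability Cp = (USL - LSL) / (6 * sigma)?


Cp = (56.3 - 38.0) / (6 * 3.6)

0.85


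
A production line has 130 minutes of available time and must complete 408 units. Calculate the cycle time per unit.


Formula: CT = Available Time / Number of Units
CT = 130 min / 408 units
CT = 0.32 min/unit

0.32 min/unit


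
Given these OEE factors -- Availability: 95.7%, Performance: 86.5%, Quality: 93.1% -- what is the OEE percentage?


Formula: OEE = Availability * Performance * Quality / 10000
A * P = 95.7% * 86.5% / 100 = 82.78%
OEE = 82.78% * 93.1% / 100 = 77.1%

77.1%


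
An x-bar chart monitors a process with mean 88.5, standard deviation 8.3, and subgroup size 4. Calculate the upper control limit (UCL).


UCL = 88.5 + 3 * 8.3 / sqrt(4)

100.95


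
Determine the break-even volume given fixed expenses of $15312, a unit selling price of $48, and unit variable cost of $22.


Formula: BEQ = Fixed Costs / (Price - Variable Cost)
Contribution margin = $48 - $22 = $26/unit
BEQ = ceil($15312 / $26/unit) = ceil(588.92) = 589 units

589 units


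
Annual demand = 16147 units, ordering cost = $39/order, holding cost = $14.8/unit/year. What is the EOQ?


Formula: EOQ = sqrt(2 * D * S / H)
Numerator: 2 * 16147 * 39 = 1259466
2DS/H = 1259466 / 14.8 = 85099.1
EOQ = sqrt(85099.1) = 291.7 units

291.7 units


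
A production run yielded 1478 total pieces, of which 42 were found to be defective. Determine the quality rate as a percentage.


Formula: Quality Rate = Good Pieces / Total Pieces * 100
Good pieces = 1478 - 42 = 1436
QR = 1436 / 1478 * 100 = 97.2%

97.2%


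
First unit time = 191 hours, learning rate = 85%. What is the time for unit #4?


Formula: T_n = T_1 * (learning_rate)^(log2(n)) where learning_rate = rate/100
Doublings = log2(4) = 2
T_n = 191 * 0.85^2
T_n = 191 * 0.7225 = 138.0 hours

138.0 hours


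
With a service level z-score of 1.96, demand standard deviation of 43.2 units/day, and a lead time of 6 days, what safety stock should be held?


Formula: SS = z * sigma_d * sqrt(LT)
sqrt(LT) = sqrt(6) = 2.4495
SS = 1.96 * 43.2 * 2.4495
SS = 207.4 units

207.4 units


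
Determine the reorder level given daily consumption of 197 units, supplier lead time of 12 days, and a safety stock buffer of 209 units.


Formula: ROP = (Daily Demand * Lead Time) + Safety Stock
Demand during lead time = 197 * 12 = 2364 units
ROP = 2364 + 209 = 2573 units

2573 units


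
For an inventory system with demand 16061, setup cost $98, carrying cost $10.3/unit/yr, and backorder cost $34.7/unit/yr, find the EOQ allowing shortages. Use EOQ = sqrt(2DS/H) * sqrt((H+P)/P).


Formula: EOQ* = sqrt(2DS/H) * sqrt((H+P)/P)
Base EOQ = sqrt(2*16061*98/10.3) = 552.84 units
Correction = sqrt((10.3+34.7)/34.7) = 1.13878
EOQ* = 552.84 * 1.13878 = 629.6 units

629.6 units


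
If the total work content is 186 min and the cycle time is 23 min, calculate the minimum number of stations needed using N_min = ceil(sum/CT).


Formula: N_min = ceil(Sum of Task Times / Cycle Time)
N_min = ceil(186 min / 23 min) = ceil(8.087)
N_min = 9 stations

9


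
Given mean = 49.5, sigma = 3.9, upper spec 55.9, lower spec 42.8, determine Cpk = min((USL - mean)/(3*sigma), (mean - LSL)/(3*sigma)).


Cpu = (55.9 - 49.5) / (3 * 3.9) = 0.55
Cpl = (49.5 - 42.8) / (3 * 3.9) = 0.57
Cpk = min(0.55, 0.57) = 0.55

0.55


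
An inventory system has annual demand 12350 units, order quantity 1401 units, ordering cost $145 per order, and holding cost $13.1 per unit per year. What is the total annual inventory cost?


TC = 12350/1401 * 145 + 1401/2 * 13.1

$10454.74


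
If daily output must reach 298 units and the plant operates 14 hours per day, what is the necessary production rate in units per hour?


Formula: Production Rate = Daily Demand / Available Hours
Rate = 298 units/day / 14 hours/day
Rate = 21.3 units/hour

21.3 units/hour


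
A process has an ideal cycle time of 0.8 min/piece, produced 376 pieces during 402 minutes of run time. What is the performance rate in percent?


Formula: Performance = (Ideal CT * Total Count) / Run Time * 100
Ideal output time = 0.8 * 376 = 300.8 min
Performance = 300.8 / 402 * 100 = 74.8%

74.8%


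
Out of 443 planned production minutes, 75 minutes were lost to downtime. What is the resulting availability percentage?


Formula: Availability = (Planned Time - Downtime) / Planned Time * 100
Uptime = 443 - 75 = 368 min
Availability = 368 / 443 * 100 = 83.1%

83.1%


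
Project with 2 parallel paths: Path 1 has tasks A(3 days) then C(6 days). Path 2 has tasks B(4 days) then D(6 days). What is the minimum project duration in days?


Path 1 = 3 + 6 = 9 days
Path 2 = 4 + 6 = 10 days
Duration = max(9, 10) = 10 days

10 days


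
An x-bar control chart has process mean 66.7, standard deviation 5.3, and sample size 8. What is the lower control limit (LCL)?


LCL = 66.7 - 3 * 5.3 / sqrt(8)

61.08


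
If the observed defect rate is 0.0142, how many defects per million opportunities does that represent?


DPMO = defect_rate * 1000000 = 0.0142 * 1000000

14200


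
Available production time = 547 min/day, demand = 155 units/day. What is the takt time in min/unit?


Formula: Takt Time = Available Production Time / Customer Demand
Takt = 547 min/day / 155 units/day
Takt = 3.53 min/unit

3.53 min/unit


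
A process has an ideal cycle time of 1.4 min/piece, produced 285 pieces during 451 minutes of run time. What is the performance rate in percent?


Formula: Performance = (Ideal CT * Total Count) / Run Time * 100
Ideal output time = 1.4 * 285 = 399.0 min
Performance = 399.0 / 451 * 100 = 88.5%

88.5%


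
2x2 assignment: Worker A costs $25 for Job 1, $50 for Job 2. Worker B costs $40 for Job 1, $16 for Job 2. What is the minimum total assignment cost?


Option 1: A->1 + B->2 = $25 + $16 = $41
Option 2: A->2 + B->1 = $50 + $40 = $90
Min cost = min($41, $90) = $41

$41


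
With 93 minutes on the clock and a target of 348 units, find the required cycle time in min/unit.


Formula: CT = Available Time / Number of Units
CT = 93 min / 348 units
CT = 0.27 min/unit

0.27 min/unit


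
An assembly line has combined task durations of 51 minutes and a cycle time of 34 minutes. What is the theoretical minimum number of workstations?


Formula: N_min = ceil(Sum of Task Times / Cycle Time)
N_min = ceil(51 min / 34 min) = ceil(1.5)
N_min = 2 stations

2


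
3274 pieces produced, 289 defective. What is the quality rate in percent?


Formula: Quality Rate = Good Pieces / Total Pieces * 100
Good pieces = 3274 - 289 = 2985
QR = 2985 / 3274 * 100 = 91.2%

91.2%


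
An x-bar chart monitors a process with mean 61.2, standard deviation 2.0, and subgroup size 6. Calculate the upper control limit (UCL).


UCL = 61.2 + 3 * 2.0 / sqrt(6)

63.65


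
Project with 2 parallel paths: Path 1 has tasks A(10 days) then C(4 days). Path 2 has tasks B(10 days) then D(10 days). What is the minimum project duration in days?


Path 1 = 10 + 4 = 14 days
Path 2 = 10 + 10 = 20 days
Duration = max(14, 20) = 20 days

20 days


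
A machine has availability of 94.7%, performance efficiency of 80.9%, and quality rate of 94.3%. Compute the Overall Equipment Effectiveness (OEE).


Formula: OEE = Availability * Performance * Quality / 10000
A * P = 94.7% * 80.9% / 100 = 76.61%
OEE = 76.61% * 94.3% / 100 = 72.2%

72.2%


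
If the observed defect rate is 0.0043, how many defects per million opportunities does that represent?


DPMO = defect_rate * 1000000 = 0.0043 * 1000000

4300


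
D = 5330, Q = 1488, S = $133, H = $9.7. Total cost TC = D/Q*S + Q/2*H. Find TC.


TC = 5330/1488 * 133 + 1488/2 * 9.7

$7693.20


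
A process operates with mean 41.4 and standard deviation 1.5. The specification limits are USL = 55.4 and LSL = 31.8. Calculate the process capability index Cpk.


Cpu = (55.4 - 41.4) / (3 * 1.5) = 3.11
Cpl = (41.4 - 31.8) / (3 * 1.5) = 2.13
Cpk = min(3.11, 2.13) = 2.13

2.13


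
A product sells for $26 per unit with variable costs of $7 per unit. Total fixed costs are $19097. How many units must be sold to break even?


Formula: BEQ = Fixed Costs / (Price - Variable Cost)
Contribution margin = $26 - $7 = $19/unit
BEQ = ceil($19097 / $19/unit) = ceil(1005.11) = 1006 units

1006 units


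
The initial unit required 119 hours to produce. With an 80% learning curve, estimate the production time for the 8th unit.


Formula: T_n = T_1 * (learning_rate)^(log2(n)) where learning_rate = rate/100
Doublings = log2(8) = 3
T_n = 119 * 0.8^3
T_n = 119 * 0.512 = 60.9 hours

60.9 hours


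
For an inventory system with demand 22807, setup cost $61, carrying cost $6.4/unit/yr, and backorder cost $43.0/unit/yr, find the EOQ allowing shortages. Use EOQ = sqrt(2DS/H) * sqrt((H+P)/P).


Formula: EOQ* = sqrt(2DS/H) * sqrt((H+P)/P)
Base EOQ = sqrt(2*22807*61/6.4) = 659.36 units
Correction = sqrt((6.4+43.0)/43.0) = 1.07184
EOQ* = 659.36 * 1.07184 = 706.7 units

706.7 units


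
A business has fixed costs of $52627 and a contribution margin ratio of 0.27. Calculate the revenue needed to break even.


Formula: BER = Fixed Costs / Contribution Margin Ratio
BER = $52627 / 0.27
BER = $194914.81 (to the nearest cent)

$194914.81


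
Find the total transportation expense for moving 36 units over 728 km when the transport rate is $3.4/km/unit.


TC = dist * cost * units = 728 * 3.4 * 36 = $89107.20

$89107.20


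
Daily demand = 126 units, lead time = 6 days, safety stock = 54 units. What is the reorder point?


Formula: ROP = (Daily Demand * Lead Time) + Safety Stock
Demand during lead time = 126 * 6 = 756 units
ROP = 756 + 54 = 810 units

810 units


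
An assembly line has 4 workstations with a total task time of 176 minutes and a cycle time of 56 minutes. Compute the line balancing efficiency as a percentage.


Formula: Efficiency = Sum of Task Times / (N_stations * CT) * 100
Total station capacity = 4 stations * 56 min = 224 min
Efficiency = 176 / 224 * 100 = 78.6%

78.6%


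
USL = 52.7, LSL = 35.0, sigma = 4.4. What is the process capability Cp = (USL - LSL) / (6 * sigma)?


Cp = (52.7 - 35.0) / (6 * 4.4)

0.67


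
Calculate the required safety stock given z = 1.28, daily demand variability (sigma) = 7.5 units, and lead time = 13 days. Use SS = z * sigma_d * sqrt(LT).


Formula: SS = z * sigma_d * sqrt(LT)
sqrt(LT) = sqrt(13) = 3.6056
SS = 1.28 * 7.5 * 3.6056
SS = 34.6 units

34.6 units


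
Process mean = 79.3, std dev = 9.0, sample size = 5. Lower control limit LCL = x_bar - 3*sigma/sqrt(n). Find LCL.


LCL = 79.3 - 3 * 9.0 / sqrt(5)

67.23


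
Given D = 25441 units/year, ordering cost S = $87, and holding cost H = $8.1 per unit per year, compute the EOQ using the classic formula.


Formula: EOQ = sqrt(2 * D * S / H)
Numerator: 2 * 25441 * 87 = 4426734
2DS/H = 4426734 / 8.1 = 546510.4
EOQ = sqrt(546510.4) = 739.3 units

739.3 units


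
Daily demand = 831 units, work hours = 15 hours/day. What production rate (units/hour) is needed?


Formula: Production Rate = Daily Demand / Available Hours
Rate = 831 units/day / 15 hours/day
Rate = 55.4 units/hour

55.4 units/hour


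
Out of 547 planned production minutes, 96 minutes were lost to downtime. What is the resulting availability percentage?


Formula: Availability = (Planned Time - Downtime) / Planned Time * 100
Uptime = 547 - 96 = 451 min
Availability = 451 / 547 * 100 = 82.4%

82.4%


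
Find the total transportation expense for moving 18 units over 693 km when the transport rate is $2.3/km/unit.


TC = dist * cost * units = 693 * 2.3 * 18 = $28690.20

$28690.20


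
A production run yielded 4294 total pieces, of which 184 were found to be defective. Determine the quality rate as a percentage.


Formula: Quality Rate = Good Pieces / Total Pieces * 100
Good pieces = 4294 - 184 = 4110
QR = 4110 / 4294 * 100 = 95.7%

95.7%


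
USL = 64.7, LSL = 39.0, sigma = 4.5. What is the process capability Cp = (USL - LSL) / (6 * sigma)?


Cp = (64.7 - 39.0) / (6 * 4.5)

0.95


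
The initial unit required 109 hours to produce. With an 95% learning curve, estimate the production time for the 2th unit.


Formula: T_n = T_1 * (learning_rate)^(log2(n)) where learning_rate = rate/100
Doublings = log2(2) = 1
T_n = 109 * 0.95^1
T_n = 109 * 0.95 = 103.6 hours

103.6 hours


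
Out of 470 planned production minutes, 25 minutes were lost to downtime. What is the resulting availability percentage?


Formula: Availability = (Planned Time - Downtime) / Planned Time * 100
Uptime = 470 - 25 = 445 min
Availability = 445 / 470 * 100 = 94.7%

94.7%


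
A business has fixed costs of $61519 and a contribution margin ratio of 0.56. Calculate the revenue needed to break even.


Formula: BER = Fixed Costs / Contribution Margin Ratio
BER = $61519 / 0.56
BER = $109855.36 (to the nearest cent)

$109855.36


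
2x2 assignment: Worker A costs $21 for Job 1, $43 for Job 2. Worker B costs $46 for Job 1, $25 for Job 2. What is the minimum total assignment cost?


Option 1: A->1 + B->2 = $21 + $25 = $46
Option 2: A->2 + B->1 = $43 + $46 = $89
Min cost = min($46, $89) = $46

$46


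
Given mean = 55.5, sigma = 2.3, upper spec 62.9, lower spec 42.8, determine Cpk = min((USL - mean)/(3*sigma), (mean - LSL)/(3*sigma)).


Cpu = (62.9 - 55.5) / (3 * 2.3) = 1.07
Cpl = (55.5 - 42.8) / (3 * 2.3) = 1.84
Cpk = min(1.07, 1.84) = 1.07

1.07


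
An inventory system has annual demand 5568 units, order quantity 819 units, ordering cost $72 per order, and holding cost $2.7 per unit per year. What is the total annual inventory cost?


TC = 5568/819 * 72 + 819/2 * 2.7

$1595.14


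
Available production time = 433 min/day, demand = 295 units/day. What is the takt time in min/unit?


Formula: Takt Time = Available Production Time / Customer Demand
Takt = 433 min/day / 295 units/day
Takt = 1.47 min/unit

1.47 min/unit


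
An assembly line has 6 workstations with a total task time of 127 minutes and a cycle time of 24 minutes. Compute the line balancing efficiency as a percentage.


Formula: Efficiency = Sum of Task Times / (N_stations * CT) * 100
Total station capacity = 6 stations * 24 min = 144 min
Efficiency = 127 / 144 * 100 = 88.2%

88.2%
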